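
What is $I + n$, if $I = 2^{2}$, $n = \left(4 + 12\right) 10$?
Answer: $164$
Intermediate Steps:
$n = 160$ ($n = 16 \cdot 10 = 160$)
$I = 4$
$I + n = 4 + 160 = 164$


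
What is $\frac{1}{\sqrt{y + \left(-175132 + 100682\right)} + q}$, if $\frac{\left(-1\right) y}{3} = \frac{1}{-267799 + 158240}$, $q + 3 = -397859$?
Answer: $- \frac{43589362858}{17342559242077143} - \frac{7 i \sqrt{18237476322077}}{17342559242077143} \approx -2.5134 \cdot 10^{-6} - 1.7237 \cdot 10^{-9} i$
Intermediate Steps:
$q = -397862$ ($q = -3 - 397859 = -397862$)
$y = \frac{3}{109559}$ ($y = - \frac{3}{-267799 + 158240} = - \frac{3}{-109559} = \left(-3\right) \left(- \frac{1}{109559}\right) = \frac{3}{109559} \approx 2.7383 \cdot 10^{-5}$)
$\frac{1}{\sqrt{y + \left(-175132 + 100682\right)} + q} = \frac{1}{\sqrt{\frac{3}{109559} + \left(-175132 + 100682\right)} - 397862} = \frac{1}{\sqrt{\frac{3}{109559} - 74450} - 397862} = \frac{1}{\sqrt{- \frac{8156667547}{109559}} - 397862} = \frac{1}{\frac{7 i \sqrt{18237476322077}}{109559} - 397862} = \frac{1}{-397862 + \frac{7 i \sqrt{18237476322077}}{109559}}$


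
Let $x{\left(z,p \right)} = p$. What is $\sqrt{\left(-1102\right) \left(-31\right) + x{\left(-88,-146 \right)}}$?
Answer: $4 \sqrt{2126} \approx 184.43$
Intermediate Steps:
$\sqrt{\left(-1102\right) \left(-31\right) + x{\left(-88,-146 \right)}} = \sqrt{\left(-1102\right) \left(-31\right) - 146} = \sqrt{34162 - 146} = \sqrt{34016} = 4 \sqrt{2126}$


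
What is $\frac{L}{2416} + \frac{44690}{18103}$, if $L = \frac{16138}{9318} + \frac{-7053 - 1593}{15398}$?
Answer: $\frac{1936821225056581}{784412518115784} \approx 2.4691$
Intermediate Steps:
$L = \frac{41982374}{35869641}$ ($L = 16138 \cdot \frac{1}{9318} + \left(-7053 - 1593\right) \frac{1}{15398} = \frac{8069}{4659} - \frac{4323}{7699} = \frac{41982374}{35869641} \approx 1.1704$)
$\frac{L}{2416} + \frac{44690}{18103} = \frac{41982374}{35869641 \cdot 2416} + \frac{44690}{18103} = \frac{41982374}{35869641} \cdot \frac{1}{2416} + 44690 \cdot \frac{1}{18103} = \frac{20991187}{43330526328} + \frac{44690}{18103} = \frac{1936821225056581}{784412518115784}$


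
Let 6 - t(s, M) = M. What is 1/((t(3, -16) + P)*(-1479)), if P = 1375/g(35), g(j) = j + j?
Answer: -14/862257 ≈ -1.6236e-5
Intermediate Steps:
g(j) = 2*j
P = 275/14 (P = 1375/((2*35)) = 1375/70 = 1375*(1/70) = 275/14 ≈ 19.643)
t(s, M) = 6 - M
1/((t(3, -16) + P)*(-1479)) = 1/(((6 - 1*(-16)) + 275/14)*(-1479)) = 1/(((6 + 16) + 275/14)*(-1479)) = 1/((22 + 275/14)*(-1479)) = 1/((583/14)*(-1479)) = 1/(-862257/14) = -14/862257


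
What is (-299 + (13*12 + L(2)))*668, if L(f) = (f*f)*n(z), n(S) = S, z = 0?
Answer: -95524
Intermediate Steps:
L(f) = 0 (L(f) = (f*f)*0 = f**2*0 = 0)
(-299 + (13*12 + L(2)))*668 = (-299 + (13*12 + 0))*668 = (-299 + (156 + 0))*668 = (-299 + 156)*668 = -143*668 = -95524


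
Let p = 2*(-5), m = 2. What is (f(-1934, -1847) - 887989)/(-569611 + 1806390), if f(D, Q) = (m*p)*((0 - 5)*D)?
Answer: -1081389/1236779 ≈ -0.87436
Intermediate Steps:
p = -10
f(D, Q) = 100*D (f(D, Q) = (2*(-10))*((0 - 5)*D) = -(-100)*D = 100*D)
(f(-1934, -1847) - 887989)/(-569611 + 1806390) = (100*(-1934) - 887989)/(-569611 + 1806390) = (-193400 - 887989)/1236779 = -1081389*1/1236779 = -1081389/1236779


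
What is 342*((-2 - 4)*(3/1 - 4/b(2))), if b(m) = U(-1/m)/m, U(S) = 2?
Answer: 2052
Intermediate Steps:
b(m) = 2/m
342*((-2 - 4)*(3/1 - 4/b(2))) = 342*((-2 - 4)*(3/1 - 4/1)) = 342*(-6*(3*1 - 4/1)) = 342*(-6*(3 - 4/1)) = 342*(-6*(3 - 4*1)) = 342*(-6*(3 - 4)) = 342*(-6*(-1)) = 342*6 = 2052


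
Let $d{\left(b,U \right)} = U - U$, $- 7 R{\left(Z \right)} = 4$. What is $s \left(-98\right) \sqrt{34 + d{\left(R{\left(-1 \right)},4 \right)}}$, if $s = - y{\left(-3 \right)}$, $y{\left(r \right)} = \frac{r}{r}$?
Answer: $98 \sqrt{34} \approx 571.43$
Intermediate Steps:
$R{\left(Z \right)} = - \frac{4}{7}$ ($R{\left(Z \right)} = \left(- \frac{1}{7}\right) 4 = - \frac{4}{7}$)
$d{\left(b,U \right)} = 0$
$y{\left(r \right)} = 1$
$s = -1$ ($s = \left(-1\right) 1 = -1$)
$s \left(-98\right) \sqrt{34 + d{\left(R{\left(-1 \right)},4 \right)}} = \left(-1\right) \left(-98\right) \sqrt{34 + 0} = 98 \sqrt{34}$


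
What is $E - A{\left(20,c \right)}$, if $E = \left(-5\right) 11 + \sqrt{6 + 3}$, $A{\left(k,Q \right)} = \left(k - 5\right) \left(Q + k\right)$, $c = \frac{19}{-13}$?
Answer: $- \frac{4291}{13} \approx -330.08$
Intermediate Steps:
$c = - \frac{19}{13}$ ($c = 19 \left(- \frac{1}{13}\right) = - \frac{19}{13} \approx -1.4615$)
$A{\left(k,Q \right)} = \left(-5 + k\right) \left(Q + k\right)$
$E = -52$ ($E = -55 + \sqrt{9} = -55 + 3 = -52$)
$E - A{\left(20,c \right)} = -52 - \left(20^{2} - - \frac{95}{13} - 100 - \frac{380}{13}\right) = -52 - \left(400 + \frac{95}{13} - 100 - \frac{380}{13}\right) = -52 - \frac{3615}{13} = - \frac{4291}{13}$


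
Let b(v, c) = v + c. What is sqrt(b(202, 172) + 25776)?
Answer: 5*sqrt(1046) ≈ 161.71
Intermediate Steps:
b(v, c) = c + v
sqrt(b(202, 172) + 25776) = sqrt((172 + 202) + 25776) = sqrt(374 + 25776) = sqrt(26150) = 5*sqrt(1046)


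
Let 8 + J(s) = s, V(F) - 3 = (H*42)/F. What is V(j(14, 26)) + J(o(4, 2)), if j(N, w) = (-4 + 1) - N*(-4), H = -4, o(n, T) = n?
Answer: -221/53 ≈ -4.1698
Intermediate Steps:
j(N, w) = -3 + 4*N (j(N, w) = -3 - (-4)*N = -3 + 4*N)
V(F) = 3 - 168/F (V(F) = 3 + (-4*42)/F = 3 - 168/F)
J(s) = -8 + s
V(j(14, 26)) + J(o(4, 2)) = (3 - 168/(-3 + 4*14)) + (-8 + 4) = (3 - 168/(-3 + 56)) - 4 = (3 - 168/53) - 4 = -9/53 - 4 = -221/53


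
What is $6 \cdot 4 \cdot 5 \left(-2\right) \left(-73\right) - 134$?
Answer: $17386$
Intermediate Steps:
$6 \cdot 4 \cdot 5 \left(-2\right) \left(-73\right) - 134 = 24 \left(-10\right) \left(-73\right) - 134 = \left(-240\right) \left(-73\right) - 134 = 17520 - 134 = 17386$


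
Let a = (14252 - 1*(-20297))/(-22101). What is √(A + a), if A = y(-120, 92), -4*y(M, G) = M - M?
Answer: I*√763567449/22101 ≈ 1.2503*I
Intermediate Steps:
a = -34549/22101 (a = (14252 + 20297)*(-1/22101) = 34549*(-1/22101) = -34549/22101 ≈ -1.5632)
y(M, G) = 0 (y(M, G) = -(M - M)/4 = -¼*0 = 0)
A = 0
√(A + a) = √(0 - 34549/22101) = √(-34549/22101) = I*√763567449/22101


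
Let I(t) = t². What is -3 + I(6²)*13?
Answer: 16845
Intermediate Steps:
-3 + I(6²)*13 = -3 + (6²)²*13 = -3 + 36²*13 = -3 + 1296*13 = -3 + 16848 = 16845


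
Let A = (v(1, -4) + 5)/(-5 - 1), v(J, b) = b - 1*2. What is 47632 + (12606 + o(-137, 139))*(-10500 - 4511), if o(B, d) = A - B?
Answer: -1147440257/6 ≈ -1.9124e+8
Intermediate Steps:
v(J, b) = -2 + b (v(J, b) = b - 2 = -2 + b)
A = 1/6 (A = ((-2 - 4) + 5)/(-5 - 1) = (-6 + 5)/(-6) = -1*(-1/6) = 1/6 ≈ 0.16667)
o(B, d) = 1/6 - B
47632 + (12606 + o(-137, 139))*(-10500 - 4511) = 47632 + (12606 + (1/6 - 1*(-137)))*(-10500 - 4511) = 47632 + (12606 + (1/6 + 137))*(-15011) = 47632 + (12606 + 823/6)*(-15011) = 47632 + (76459/6)*(-15011) = 47632 - 1147726049/6 = -1147440257/6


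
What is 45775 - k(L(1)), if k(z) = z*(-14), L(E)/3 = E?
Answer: 45817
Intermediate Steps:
L(E) = 3*E
k(z) = -14*z
45775 - k(L(1)) = 45775 - (-14)*3*1 = 45775 - (-14)*3 = 45775 - 1*(-42) = 45775 + 42 = 45817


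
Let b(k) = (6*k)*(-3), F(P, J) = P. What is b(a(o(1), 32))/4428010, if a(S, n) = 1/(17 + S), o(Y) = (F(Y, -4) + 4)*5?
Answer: -3/30996070 ≈ -9.6786e-8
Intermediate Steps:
o(Y) = 20 + 5*Y (o(Y) = (Y + 4)*5 = (4 + Y)*5 = 20 + 5*Y)
b(k) = -18*k
b(a(o(1), 32))/4428010 = -18/(17 + (20 + 5*1))/4428010 = -18/(17 + (20 + 5))*(1/4428010) = -18/(17 + 25)*(1/4428010) = -18/42*(1/4428010) = -18*1/42*(1/4428010) = -3/7*1/4428010 = -3/30996070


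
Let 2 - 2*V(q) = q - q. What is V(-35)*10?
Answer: 10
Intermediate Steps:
V(q) = 1 (V(q) = 1 - (q - q)/2 = 1 - 1/2*0 = 1 + 0 = 1)
V(-35)*10 = 1*10 = 10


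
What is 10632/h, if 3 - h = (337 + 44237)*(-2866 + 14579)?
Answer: -3544/174031753 ≈ -2.0364e-5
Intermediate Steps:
h = -522095259 (h = 3 - (337 + 44237)*(-2866 + 14579) = 3 - 44574*11713 = 3 - 1*522095262 = 3 - 522095262 = -522095259)
10632/h = 10632/(-522095259) = 10632*(-1/522095259) = -3544/174031753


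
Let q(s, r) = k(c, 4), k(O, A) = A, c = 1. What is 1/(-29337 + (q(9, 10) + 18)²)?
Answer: -1/28853 ≈ -3.4658e-5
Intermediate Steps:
q(s, r) = 4
1/(-29337 + (q(9, 10) + 18)²) = 1/(-29337 + (4 + 18)²) = 1/(-29337 + 22²) = 1/(-29337 + 484) = 1/(-28853) = -1/28853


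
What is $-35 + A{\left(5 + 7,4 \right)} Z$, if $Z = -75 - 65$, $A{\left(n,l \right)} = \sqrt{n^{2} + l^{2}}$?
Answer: $-35 - 560 \sqrt{10} \approx -1805.9$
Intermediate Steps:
$A{\left(n,l \right)} = \sqrt{l^{2} + n^{2}}$
$Z = -140$
$-35 + A{\left(5 + 7,4 \right)} Z = -35 + \sqrt{4^{2} + \left(5 + 7\right)^{2}} \left(-140\right) = -35 + \sqrt{16 + 12^{2}} \left(-140\right) = -35 + \sqrt{16 + 144} \left(-140\right) = -35 + \sqrt{160} \left(-140\right) = -35 + 4 \sqrt{10} \left(-140\right) = -35 - 560 \sqrt{10}$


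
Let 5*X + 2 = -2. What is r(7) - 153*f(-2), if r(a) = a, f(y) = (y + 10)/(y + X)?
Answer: 3109/7 ≈ 444.14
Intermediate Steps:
X = -4/5 (X = -2/5 + (1/5)*(-2) = -2/5 - 2/5 = -4/5 ≈ -0.80000)
f(y) = (10 + y)/(-4/5 + y) (f(y) = (y + 10)/(y - 4/5) = (10 + y)/(-4/5 + y))
r(7) - 153*f(-2) = 7 - 765*(10 - 2)/(-4 + 5*(-2)) = 7 - 765*8/(-4 - 10) = 7 - 765*8/(-14) = 7 - 765*(-1)*8/14 = 7 - 153*(-20/7) = 7 + 3060/7 = 3109/7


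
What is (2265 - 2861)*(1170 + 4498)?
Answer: -3378128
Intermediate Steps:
(2265 - 2861)*(1170 + 4498) = -596*5668 = -3378128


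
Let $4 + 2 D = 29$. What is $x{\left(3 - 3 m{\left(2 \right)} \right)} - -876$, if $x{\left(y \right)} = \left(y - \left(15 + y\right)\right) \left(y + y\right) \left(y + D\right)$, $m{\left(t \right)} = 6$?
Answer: $-249$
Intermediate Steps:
$D = \frac{25}{2}$ ($D = -2 + \frac{1}{2} \cdot 29 = -2 + \frac{29}{2} = \frac{25}{2} \approx 12.5$)
$x{\left(y \right)} = - 30 y \left(\frac{25}{2} + y\right)$ ($x{\left(y \right)} = \left(y - \left(15 + y\right)\right) \left(y + y\right) \left(y + \frac{25}{2}\right) = - 15 \cdot 2 y \left(\frac{25}{2} + y\right) = - 30 y \left(\frac{25}{2} + y\right)$)
$x{\left(3 - 3 m{\left(2 \right)} \right)} - -876 = - 15 \left(3 - 18\right) \left(25 + 2 \left(3 - 18\right)\right) - -876 = - 15 \left(3 - 18\right) \left(25 + 2 \left(3 - 18\right)\right) + 876 = \left(-15\right) \left(-15\right) \left(25 + 2 \left(-15\right)\right) + 876 = \left(-15\right) \left(-15\right) \left(25 - 30\right) + 876 = \left(-15\right) \left(-15\right) \left(-5\right) + 876 = -1125 + 876 = -249$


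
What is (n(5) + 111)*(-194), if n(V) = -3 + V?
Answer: -21922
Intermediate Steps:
(n(5) + 111)*(-194) = ((-3 + 5) + 111)*(-194) = (2 + 111)*(-194) = 113*(-194) = -21922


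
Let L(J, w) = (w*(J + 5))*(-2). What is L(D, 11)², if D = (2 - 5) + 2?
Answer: 7744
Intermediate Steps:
D = -1 (D = -3 + 2 = -1)
L(J, w) = -2*w*(5 + J) (L(J, w) = (w*(5 + J))*(-2) = -2*w*(5 + J))
L(D, 11)² = (-2*11*(5 - 1))² = (-2*11*4)² = (-88)² = 7744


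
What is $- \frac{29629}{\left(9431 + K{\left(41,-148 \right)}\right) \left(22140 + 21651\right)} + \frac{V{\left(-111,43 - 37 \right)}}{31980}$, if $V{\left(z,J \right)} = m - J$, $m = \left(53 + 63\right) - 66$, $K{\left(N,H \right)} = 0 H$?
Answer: $\frac{1435346092}{1100626134465} \approx 0.0013041$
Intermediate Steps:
$K{\left(N,H \right)} = 0$
$m = 50$ ($m = 116 - 66 = 50$)
$V{\left(z,J \right)} = 50 - J$
$- \frac{29629}{\left(9431 + K{\left(41,-148 \right)}\right) \left(22140 + 21651\right)} + \frac{V{\left(-111,43 - 37 \right)}}{31980} = - \frac{29629}{\left(9431 + 0\right) \left(22140 + 21651\right)} + \frac{50 - \left(43 - 37\right)}{31980} = - \frac{29629}{9431 \cdot 43791} + \left(50 - 6\right) \frac{1}{31980} = - \frac{29629}{412992921} + \left(50 - 6\right) \frac{1}{31980} = \left(-29629\right) \frac{1}{412992921} + 44 \cdot \frac{1}{31980} = - \frac{29629}{412992921} + \frac{11}{7995} = \frac{1435346092}{1100626134465}$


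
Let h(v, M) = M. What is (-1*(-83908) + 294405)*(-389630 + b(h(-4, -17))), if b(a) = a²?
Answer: -147292761733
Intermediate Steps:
(-1*(-83908) + 294405)*(-389630 + b(h(-4, -17))) = (-1*(-83908) + 294405)*(-389630 + (-17)²) = (83908 + 294405)*(-389630 + 289) = 378313*(-389341) = -147292761733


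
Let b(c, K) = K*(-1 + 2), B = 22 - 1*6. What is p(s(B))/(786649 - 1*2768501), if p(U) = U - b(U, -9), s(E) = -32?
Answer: 23/1981852 ≈ 1.1605e-5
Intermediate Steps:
B = 16 (B = 22 - 6 = 16)
b(c, K) = K (b(c, K) = K*1 = K)
p(U) = 9 + U (p(U) = U - 1*(-9) = U + 9 = 9 + U)
p(s(B))/(786649 - 1*2768501) = (9 - 32)/(786649 - 1*2768501) = -23/(786649 - 2768501) = -23/(-1981852) = -23*(-1/1981852) = 23/1981852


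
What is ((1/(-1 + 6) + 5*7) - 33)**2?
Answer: 121/25 ≈ 4.8400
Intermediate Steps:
((1/(-1 + 6) + 5*7) - 33)**2 = ((1/5 + 35) - 33)**2 = (176/5 - 33)**2 = (11/5)**2 = 121/25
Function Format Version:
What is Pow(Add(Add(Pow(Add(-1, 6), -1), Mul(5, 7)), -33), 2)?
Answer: Rational(121, 25) ≈ 4.8400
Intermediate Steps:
Pow(Add(Add(Pow(Add(-1, 6), -1), Mul(5, 7)), -33), 2) = Pow(Add(Add(Pow(5, -1), 35), -33), 2) = Pow(Add(Add(Rational(1, 5), 35), -33), 2) = Pow(Add(Rational(176, 5), -33), 2) = Pow(Rational(11, 5), 2) = Rational(121, 25)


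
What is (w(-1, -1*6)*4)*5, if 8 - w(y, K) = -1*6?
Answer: 280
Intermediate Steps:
w(y, K) = 14 (w(y, K) = 8 - (-1)*6 = 8 - 1*(-6) = 8 + 6 = 14)
(w(-1, -1*6)*4)*5 = (14*4)*5 = 56*5 = 280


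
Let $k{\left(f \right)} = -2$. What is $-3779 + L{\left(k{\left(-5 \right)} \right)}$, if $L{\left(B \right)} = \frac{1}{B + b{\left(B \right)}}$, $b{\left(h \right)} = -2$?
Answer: $- \frac{15117}{4} \approx -3779.3$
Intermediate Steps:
$L{\left(B \right)} = \frac{1}{-2 + B}$ ($L{\left(B \right)} = \frac{1}{B - 2} = \frac{1}{-2 + B}$)
$-3779 + L{\left(k{\left(-5 \right)} \right)} = -3779 + \frac{1}{-2 - 2} = -3779 + \frac{1}{-4} = -3779 - \frac{1}{4} = - \frac{15117}{4}$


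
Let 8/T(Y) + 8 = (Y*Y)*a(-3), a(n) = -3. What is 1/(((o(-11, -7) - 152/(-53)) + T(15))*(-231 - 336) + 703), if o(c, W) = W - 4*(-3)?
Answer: -36199/135799532 ≈ -0.00026656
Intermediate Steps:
o(c, W) = 12 + W (o(c, W) = W + 12 = 12 + W)
T(Y) = 8/(-8 - 3*Y**2) (T(Y) = 8/(-8 + (Y*Y)*(-3)) = 8/(-8 + Y**2*(-3)) = 8/(-8 - 3*Y**2))
1/(((o(-11, -7) - 152/(-53)) + T(15))*(-231 - 336) + 703) = 1/((((12 - 7) - 152/(-53)) + 8/(-8 - 3*15**2))*(-231 - 336) + 703) = 1/(((5 - 152*(-1/53)) + 8/(-8 - 3*225))*(-567) + 703) = 1/(((5 + 152/53) + 8/(-8 - 675))*(-567) + 703) = 1/((417/53 + 8/(-683))*(-567) + 703) = 1/((417/53 + 8*(-1/683))*(-567) + 703) = 1/((417/53 - 8/683)*(-567) + 703) = 1/((284387/36199)*(-567) + 703) = 1/(-161247429/36199 + 703) = 1/(-135799532/36199) = -36199/135799532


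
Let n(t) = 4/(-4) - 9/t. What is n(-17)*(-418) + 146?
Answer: 5826/17 ≈ 342.71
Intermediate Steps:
n(t) = -1 - 9/t (n(t) = 4*(-1/4) - 9/t = -1 - 9/t)
n(-17)*(-418) + 146 = ((-9 - 1*(-17))/(-17))*(-418) + 146 = -(-9 + 17)/17*(-418) + 146 = -1/17*8*(-418) + 146 = -8/17*(-418) + 146 = 3344/17 + 146 = 5826/17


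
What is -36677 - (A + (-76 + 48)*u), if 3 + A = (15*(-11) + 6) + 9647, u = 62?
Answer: -44426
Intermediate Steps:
A = 9485 (A = -3 + ((15*(-11) + 6) + 9647) = -3 + ((-165 + 6) + 9647) = -3 + (-159 + 9647) = -3 + 9488 = 9485)
-36677 - (A + (-76 + 48)*u) = -36677 - (9485 + (-76 + 48)*62) = -36677 - (9485 - 28*62) = -36677 - (9485 - 1736) = -36677 - 1*7749 = -36677 - 7749 = -44426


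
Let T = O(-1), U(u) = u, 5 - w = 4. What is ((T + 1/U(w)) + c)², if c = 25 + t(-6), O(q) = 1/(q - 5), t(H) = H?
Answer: 14161/36 ≈ 393.36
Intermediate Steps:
w = 1 (w = 5 - 1*4 = 5 - 4 = 1)
O(q) = 1/(-5 + q)
T = -⅙ (T = 1/(-5 - 1) = 1/(-6) = -⅙ ≈ -0.16667)
c = 19 (c = 25 - 6 = 19)
((T + 1/U(w)) + c)² = ((-⅙ + 1/1) + 19)² = ((-⅙ + 1) + 19)² = (⅚ + 19)² = (119/6)² = 14161/36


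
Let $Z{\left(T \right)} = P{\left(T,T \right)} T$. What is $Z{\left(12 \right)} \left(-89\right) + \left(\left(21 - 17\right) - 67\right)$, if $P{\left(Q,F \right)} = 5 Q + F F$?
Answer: $-217935$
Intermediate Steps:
$P{\left(Q,F \right)} = F^{2} + 5 Q$ ($P{\left(Q,F \right)} = 5 Q + F^{2} = F^{2} + 5 Q$)
$Z{\left(T \right)} = T \left(T^{2} + 5 T\right)$ ($Z{\left(T \right)} = \left(T^{2} + 5 T\right) T = T \left(T^{2} + 5 T\right)$)
$Z{\left(12 \right)} \left(-89\right) + \left(\left(21 - 17\right) - 67\right) = 12^{2} \left(5 + 12\right) \left(-89\right) + \left(\left(21 - 17\right) - 67\right) = 144 \cdot 17 \left(-89\right) + \left(4 - 67\right) = 2448 \left(-89\right) - 63 = -217872 - 63 = -217935$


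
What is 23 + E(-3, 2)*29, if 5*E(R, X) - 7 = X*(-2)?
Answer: 202/5 ≈ 40.400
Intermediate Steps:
E(R, X) = 7/5 - 2*X/5 (E(R, X) = 7/5 + (X*(-2))/5 = 7/5 + (-2*X)/5 = 7/5 - 2*X/5)
23 + E(-3, 2)*29 = 23 + (7/5 - ⅖*2)*29 = 23 + (7/5 - ⅘)*29 = 23 + (⅗)*29 = 23 + 87/5 = 202/5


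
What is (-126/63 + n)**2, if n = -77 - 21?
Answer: 10000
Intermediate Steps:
n = -98
(-126/63 + n)**2 = (-126/63 - 98)**2 = (-126*1/63 - 98)**2 = (-2 - 98)**2 = (-100)**2 = 10000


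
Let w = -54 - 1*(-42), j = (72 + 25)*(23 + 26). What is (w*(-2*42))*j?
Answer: 4791024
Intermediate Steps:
j = 4753 (j = 97*49 = 4753)
w = -12 (w = -54 + 42 = -12)
(w*(-2*42))*j = -(-24)*42*4753 = -12*(-84)*4753 = 1008*4753 = 4791024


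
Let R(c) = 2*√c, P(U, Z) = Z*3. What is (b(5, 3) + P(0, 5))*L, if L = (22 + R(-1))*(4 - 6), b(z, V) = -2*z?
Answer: -220 - 20*I ≈ -220.0 - 20.0*I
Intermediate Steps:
P(U, Z) = 3*Z
L = -44 - 4*I (L = (22 + 2*√(-1))*(4 - 6) = (22 + 2*I)*(-2) = -44 - 4*I ≈ -44.0 - 4.0*I)
(b(5, 3) + P(0, 5))*L = (-2*5 + 3*5)*(-44 - 4*I) = (-10 + 15)*(-44 - 4*I) = 5*(-44 - 4*I) = -220 - 20*I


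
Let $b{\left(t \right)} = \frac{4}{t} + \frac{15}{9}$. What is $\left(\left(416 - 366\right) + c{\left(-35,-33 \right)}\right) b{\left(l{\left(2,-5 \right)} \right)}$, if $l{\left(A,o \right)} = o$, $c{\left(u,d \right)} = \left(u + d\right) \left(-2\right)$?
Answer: $\frac{806}{5} \approx 161.2$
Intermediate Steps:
$c{\left(u,d \right)} = - 2 d - 2 u$ ($c{\left(u,d \right)} = \left(d + u\right) \left(-2\right) = - 2 d - 2 u$)
$b{\left(t \right)} = \frac{5}{3} + \frac{4}{t}$ ($b{\left(t \right)} = \frac{4}{t} + 15 \cdot \frac{1}{9} = \frac{4}{t} + \frac{5}{3} = \frac{5}{3} + \frac{4}{t}$)
$\left(\left(416 - 366\right) + c{\left(-35,-33 \right)}\right) b{\left(l{\left(2,-5 \right)} \right)} = \left(\left(416 - 366\right) - -136\right) \left(\frac{5}{3} + \frac{4}{-5}\right) = \left(\left(416 - 366\right) + \left(66 + 70\right)\right) \left(\frac{5}{3} + 4 \left(- \frac{1}{5}\right)\right) = \left(50 + 136\right) \left(\frac{5}{3} - \frac{4}{5}\right) = 186 \cdot \frac{13}{15} = \frac{806}{5}$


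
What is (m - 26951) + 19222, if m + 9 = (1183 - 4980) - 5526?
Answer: -17061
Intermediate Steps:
m = -9332 (m = -9 + ((1183 - 4980) - 5526) = -9 + (-3797 - 5526) = -9 - 9323 = -9332)
(m - 26951) + 19222 = (-9332 - 26951) + 19222 = -36283 + 19222 = -17061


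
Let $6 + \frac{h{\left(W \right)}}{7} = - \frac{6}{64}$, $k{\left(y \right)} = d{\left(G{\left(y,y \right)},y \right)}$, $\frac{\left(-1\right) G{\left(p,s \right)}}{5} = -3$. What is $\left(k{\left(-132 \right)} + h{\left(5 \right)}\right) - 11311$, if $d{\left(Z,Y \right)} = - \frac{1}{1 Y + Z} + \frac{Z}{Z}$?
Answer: $- \frac{42504313}{3744} \approx -11353.0$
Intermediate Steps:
$G{\left(p,s \right)} = 15$ ($G{\left(p,s \right)} = \left(-5\right) \left(-3\right) = 15$)
$d{\left(Z,Y \right)} = 1 - \frac{1}{Y + Z}$ ($d{\left(Z,Y \right)} = - \frac{1}{Y + Z} + 1 = 1 - \frac{1}{Y + Z}$)
$k{\left(y \right)} = \frac{14 + y}{15 + y}$ ($k{\left(y \right)} = \frac{-1 + y + 15}{y + 15} = \frac{14 + y}{15 + y}$)
$h{\left(W \right)} = - \frac{1365}{32}$ ($h{\left(W \right)} = -42 + 7 \left(- \frac{6}{64}\right) = -42 + 7 \left(\left(-6\right) \frac{1}{64}\right) = -42 + 7 \left(- \frac{3}{32}\right) = -42 - \frac{21}{32} = - \frac{1365}{32}$)
$\left(k{\left(-132 \right)} + h{\left(5 \right)}\right) - 11311 = \left(\frac{14 - 132}{15 - 132} - \frac{1365}{32}\right) - 11311 = \left(\frac{1}{-117} \left(-118\right) - \frac{1365}{32}\right) - 11311 = \left(\left(- \frac{1}{117}\right) \left(-118\right) - \frac{1365}{32}\right) - 11311 = \left(\frac{118}{117} - \frac{1365}{32}\right) - 11311 = - \frac{155929}{3744} - 11311 = - \frac{42504313}{3744}$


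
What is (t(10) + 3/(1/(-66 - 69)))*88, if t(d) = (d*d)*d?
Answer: 52360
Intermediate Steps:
t(d) = d³ (t(d) = d²*d = d³)
(t(10) + 3/(1/(-66 - 69)))*88 = (10³ + 3/(1/(-66 - 69)))*88 = (1000 + 3/(1/(-135)))*88 = (1000 + 3/(-1/135))*88 = (1000 + 3*(-135))*88 = (1000 - 405)*88 = 595*88 = 52360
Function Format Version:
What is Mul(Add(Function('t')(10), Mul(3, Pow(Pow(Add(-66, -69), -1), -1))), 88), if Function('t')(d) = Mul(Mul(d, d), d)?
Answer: 52360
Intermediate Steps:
Function('t')(d) = Pow(d, 3) (Function('t')(d) = Mul(Pow(d, 2), d) = Pow(d, 3))
Mul(Add(Function('t')(10), Mul(3, Pow(Pow(Add(-66, -69), -1), -1))), 88) = Mul(Add(Pow(10, 3), Mul(3, Pow(Pow(Add(-66, -69), -1), -1))), 88) = Mul(Add(1000, Mul(3, Pow(Pow(-135, -1), -1))), 88) = Mul(Add(1000, Mul(3, Pow(Rational(-1, 135), -1))), 88) = Mul(Add(1000, Mul(3, -135)), 88) = Mul(Add(1000, -405), 88) = Mul(595, 88) = 52360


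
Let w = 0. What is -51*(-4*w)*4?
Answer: 0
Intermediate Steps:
-51*(-4*w)*4 = -51*(-4*0)*4 = -0*4 = -51*0 = 0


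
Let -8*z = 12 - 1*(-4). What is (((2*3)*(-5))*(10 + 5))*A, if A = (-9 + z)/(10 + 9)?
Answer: 4950/19 ≈ 260.53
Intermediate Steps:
z = -2 (z = -(12 - 1*(-4))/8 = -(12 + 4)/8 = -⅛*16 = -2)
A = -11/19 (A = (-9 - 2)/(10 + 9) = -11/19 ≈ -0.57895)
(((2*3)*(-5))*(10 + 5))*A = (((2*3)*(-5))*(10 + 5))*(-11/19) = ((6*(-5))*15)*(-11/19) = -30*15*(-11/19) = -450*(-11/19) = 4950/19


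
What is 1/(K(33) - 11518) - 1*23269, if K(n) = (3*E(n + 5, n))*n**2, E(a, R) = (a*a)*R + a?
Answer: -3625117346527/155791712 ≈ -23269.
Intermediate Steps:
E(a, R) = a + R*a**2 (E(a, R) = a**2*R + a = R*a**2 + a = a + R*a**2)
K(n) = 3*n**2*(1 + n*(5 + n))*(5 + n) (K(n) = (3*((n + 5)*(1 + n*(n + 5))))*n**2 = (3*((5 + n)*(1 + n*(5 + n))))*n**2 = (3*((1 + n*(5 + n))*(5 + n)))*n**2 = (3*(1 + n*(5 + n))*(5 + n))*n**2 = 3*n**2*(1 + n*(5 + n))*(5 + n))
1/(K(33) - 11518) - 1*23269 = 1/(3*33**2*(1 + 33*(5 + 33))*(5 + 33) - 11518) - 1*23269 = 1/(3*1089*(1 + 33*38)*38 - 11518) - 23269 = 1/(3*1089*(1 + 1254)*38 - 11518) - 23269 = 1/(3*1089*1255*38 - 11518) - 23269 = 1/(155803230 - 11518) - 23269 = 1/155791712 - 23269 = -3625117346527/155791712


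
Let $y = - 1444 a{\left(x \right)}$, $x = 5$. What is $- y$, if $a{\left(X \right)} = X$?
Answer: $7220$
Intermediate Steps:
$y = -7220$ ($y = \left(-1444\right) 5 = -7220$)
$- y = \left(-1\right) \left(-7220\right) = 7220$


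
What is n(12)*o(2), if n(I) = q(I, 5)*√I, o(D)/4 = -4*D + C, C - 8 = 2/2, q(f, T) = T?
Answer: 40*√3 ≈ 69.282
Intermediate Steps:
C = 9 (C = 8 + 2/2 = 8 + 2*(½) = 8 + 1 = 9)
o(D) = 36 - 16*D (o(D) = 4*(-4*D + 9) = 4*(9 - 4*D) = 36 - 16*D)
n(I) = 5*√I
n(12)*o(2) = (5*√12)*(36 - 16*2) = (5*(2*√3))*(36 - 32) = (10*√3)*4 = 40*√3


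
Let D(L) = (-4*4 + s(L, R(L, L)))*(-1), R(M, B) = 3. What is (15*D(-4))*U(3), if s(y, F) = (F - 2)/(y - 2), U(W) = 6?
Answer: 1455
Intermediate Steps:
s(y, F) = (-2 + F)/(-2 + y)
D(L) = 16 - 1/(-2 + L) (D(L) = (-4*4 + (-2 + 3)/(-2 + L))*(-1) = (-16 + 1/(-2 + L))*(-1) = 16 - 1/(-2 + L))
(15*D(-4))*U(3) = (15*((-33 + 16*(-4))/(-2 - 4)))*6 = (15*((-33 - 64)/(-6)))*6 = (15*(-⅙*(-97)))*6 = (15*(97/6))*6 = (485/2)*6 = 1455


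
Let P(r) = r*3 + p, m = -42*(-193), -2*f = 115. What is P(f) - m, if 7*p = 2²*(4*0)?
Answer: -16557/2 ≈ -8278.5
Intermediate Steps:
p = 0 (p = (2²*(4*0))/7 = (4*0)/7 = (⅐)*0 = 0)
f = -115/2 (f = -½*115 = -115/2 ≈ -57.500)
m = 8106
P(r) = 3*r (P(r) = r*3 + 0 = 3*r + 0 = 3*r)
P(f) - m = 3*(-115/2) - 1*8106 = -345/2 - 8106 = -16557/2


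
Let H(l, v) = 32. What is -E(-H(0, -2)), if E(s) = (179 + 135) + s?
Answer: -282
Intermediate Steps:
E(s) = 314 + s
-E(-H(0, -2)) = -(314 - 1*32) = -(314 - 32) = -1*282 = -282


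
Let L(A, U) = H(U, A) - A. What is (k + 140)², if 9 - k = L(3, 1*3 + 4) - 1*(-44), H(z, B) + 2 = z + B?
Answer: 10000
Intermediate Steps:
H(z, B) = -2 + B + z (H(z, B) = -2 + (z + B) = -2 + (B + z) = -2 + B + z)
L(A, U) = -2 + U (L(A, U) = (-2 + A + U) - A = -2 + U)
k = -40 (k = 9 - ((-2 + (1*3 + 4)) - 1*(-44)) = 9 - ((-2 + (3 + 4)) + 44) = 9 - ((-2 + 7) + 44) = 9 - (5 + 44) = 9 - 1*49 = 9 - 49 = -40)
(k + 140)² = (-40 + 140)² = 100² = 10000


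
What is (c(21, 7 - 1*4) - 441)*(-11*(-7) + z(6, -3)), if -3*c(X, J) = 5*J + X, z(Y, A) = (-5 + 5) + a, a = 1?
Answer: -35334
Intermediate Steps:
z(Y, A) = 1 (z(Y, A) = (-5 + 5) + 1 = 0 + 1 = 1)
c(X, J) = -5*J/3 - X/3 (c(X, J) = -(5*J + X)/3 = -(X + 5*J)/3 = -5*J/3 - X/3)
(c(21, 7 - 1*4) - 441)*(-11*(-7) + z(6, -3)) = ((-5*(7 - 1*4)/3 - ⅓*21) - 441)*(-11*(-7) + 1) = ((-5*(7 - 4)/3 - 7) - 441)*(77 + 1) = ((-5/3*3 - 7) - 441)*78 = ((-5 - 7) - 441)*78 = (-12 - 441)*78 = -453*78 = -35334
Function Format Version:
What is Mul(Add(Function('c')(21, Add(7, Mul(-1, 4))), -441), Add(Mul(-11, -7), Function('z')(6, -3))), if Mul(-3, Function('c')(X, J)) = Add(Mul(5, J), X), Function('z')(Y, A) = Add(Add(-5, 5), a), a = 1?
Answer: -35334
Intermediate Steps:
Function('z')(Y, A) = 1 (Function('z')(Y, A) = Add(Add(-5, 5), 1) = Add(0, 1) = 1)
Function('c')(X, J) = Add(Mul(Rational(-5, 3), J), Mul(Rational(-1, 3), X)) (Function('c')(X, J) = Mul(Rational(-1, 3), Add(Mul(5, J), X)) = Mul(Rational(-1, 3), Add(X, Mul(5, J))) = Add(Mul(Rational(-5, 3), J), Mul(Rational(-1, 3), X)))
Mul(Add(Function('c')(21, Add(7, Mul(-1, 4))), -441), Add(Mul(-11, -7), Function('z')(6, -3))) = Mul(Add(Add(Mul(Rational(-5, 3), Add(7, Mul(-1, 4))), Mul(Rational(-1, 3), 21)), -441), Add(Mul(-11, -7), 1)) = Mul(Add(Add(Mul(Rational(-5, 3), Add(7, -4)), -7), -441), Add(77, 1)) = Mul(Add(Add(Mul(Rational(-5, 3), 3), -7), -441), 78) = Mul(Add(Add(-5, -7), -441), 78) = Mul(Add(-12, -441), 78) = Mul(-453, 78) = -35334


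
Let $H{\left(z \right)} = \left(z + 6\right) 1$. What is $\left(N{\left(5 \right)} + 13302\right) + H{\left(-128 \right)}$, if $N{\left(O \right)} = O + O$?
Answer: $13190$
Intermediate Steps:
$H{\left(z \right)} = 6 + z$ ($H{\left(z \right)} = \left(6 + z\right) 1 = 6 + z$)
$N{\left(O \right)} = 2 O$
$\left(N{\left(5 \right)} + 13302\right) + H{\left(-128 \right)} = \left(2 \cdot 5 + 13302\right) + \left(6 - 128\right) = \left(10 + 13302\right) - 122 = 13312 - 122 = 13190$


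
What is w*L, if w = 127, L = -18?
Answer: -2286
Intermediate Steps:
w*L = 127*(-18) = -2286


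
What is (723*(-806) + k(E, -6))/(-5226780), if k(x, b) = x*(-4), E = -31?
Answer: 291307/2613390 ≈ 0.11147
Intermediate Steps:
k(x, b) = -4*x
(723*(-806) + k(E, -6))/(-5226780) = (723*(-806) - 4*(-31))/(-5226780) = (-582738 + 124)*(-1/5226780) = -582614*(-1/5226780) = 291307/2613390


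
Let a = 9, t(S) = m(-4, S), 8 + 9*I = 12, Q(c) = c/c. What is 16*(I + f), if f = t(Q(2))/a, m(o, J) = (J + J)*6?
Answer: 256/9 ≈ 28.444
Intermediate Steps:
m(o, J) = 12*J (m(o, J) = (2*J)*6 = 12*J)
Q(c) = 1
I = 4/9 (I = -8/9 + (⅑)*12 = -8/9 + 4/3 = 4/9 ≈ 0.44444)
t(S) = 12*S
f = 4/3 (f = (12*1)/9 = 12*(⅑) = 4/3 ≈ 1.3333)
16*(I + f) = 16*(4/9 + 4/3) = 16*(16/9) = 256/9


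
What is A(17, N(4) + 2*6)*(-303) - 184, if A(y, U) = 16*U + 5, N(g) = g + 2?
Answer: -88963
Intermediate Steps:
N(g) = 2 + g
A(y, U) = 5 + 16*U
A(17, N(4) + 2*6)*(-303) - 184 = (5 + 16*((2 + 4) + 2*6))*(-303) - 184 = (5 + 16*(6 + 12))*(-303) - 184 = (5 + 16*18)*(-303) - 184 = (5 + 288)*(-303) - 184 = 293*(-303) - 184 = -88779 - 184 = -88963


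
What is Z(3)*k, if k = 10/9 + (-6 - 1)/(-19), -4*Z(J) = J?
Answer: -253/228 ≈ -1.1096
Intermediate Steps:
Z(J) = -J/4
k = 253/171 (k = 10*(1/9) - 7*(-1/19) = 10/9 + 7/19 = 253/171 ≈ 1.4795)
Z(3)*k = -1/4*3*(253/171) = -3/4*253/171 = -253/228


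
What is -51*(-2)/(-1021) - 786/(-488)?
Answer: 376365/249124 ≈ 1.5108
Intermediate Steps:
-51*(-2)/(-1021) - 786/(-488) = 102*(-1/1021) - 786*(-1/488) = -102/1021 + 393/244 = 376365/249124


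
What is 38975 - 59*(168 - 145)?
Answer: 37618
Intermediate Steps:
38975 - 59*(168 - 145) = 38975 - 59*23 = 38975 - 1*1357 = 38975 - 1357 = 37618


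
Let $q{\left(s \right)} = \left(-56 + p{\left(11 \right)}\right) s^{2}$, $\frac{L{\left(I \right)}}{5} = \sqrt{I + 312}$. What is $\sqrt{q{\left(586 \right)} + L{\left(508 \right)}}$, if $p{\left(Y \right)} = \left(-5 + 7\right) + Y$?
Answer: $\sqrt{-14766028 + 10 \sqrt{205}} \approx 3842.6 i$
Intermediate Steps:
$p{\left(Y \right)} = 2 + Y$
$L{\left(I \right)} = 5 \sqrt{312 + I}$ ($L{\left(I \right)} = 5 \sqrt{I + 312} = 5 \sqrt{312 + I}$)
$q{\left(s \right)} = - 43 s^{2}$ ($q{\left(s \right)} = \left(-56 + \left(2 + 11\right)\right) s^{2} = \left(-56 + 13\right) s^{2} = - 43 s^{2}$)
$\sqrt{q{\left(586 \right)} + L{\left(508 \right)}} = \sqrt{- 43 \cdot 586^{2} + 5 \sqrt{312 + 508}} = \sqrt{\left(-43\right) 343396 + 5 \sqrt{820}} = \sqrt{-14766028 + 5 \cdot 2 \sqrt{205}} = \sqrt{-14766028 + 10 \sqrt{205}}$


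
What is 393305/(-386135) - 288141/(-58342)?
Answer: 17663024945/4505577634 ≈ 3.9203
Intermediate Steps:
393305/(-386135) - 288141/(-58342) = 393305*(-1/386135) - 288141*(-1/58342) = -78661/77227 + 288141/58342 = 17663024945/4505577634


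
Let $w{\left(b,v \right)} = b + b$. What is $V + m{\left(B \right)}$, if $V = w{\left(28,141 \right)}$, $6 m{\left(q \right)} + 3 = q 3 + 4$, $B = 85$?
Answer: $\frac{296}{3} \approx 98.667$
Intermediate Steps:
$w{\left(b,v \right)} = 2 b$
$m{\left(q \right)} = \frac{1}{6} + \frac{q}{2}$ ($m{\left(q \right)} = - \frac{1}{2} + \frac{q 3 + 4}{6} = - \frac{1}{2} + \frac{3 q + 4}{6} = - \frac{1}{2} + \frac{4 + 3 q}{6} = - \frac{1}{2} + \left(\frac{2}{3} + \frac{q}{2}\right) = \frac{1}{6} + \frac{q}{2}$)
$V = 56$ ($V = 2 \cdot 28 = 56$)
$V + m{\left(B \right)} = 56 + \left(\frac{1}{6} + \frac{1}{2} \cdot 85\right) = 56 + \left(\frac{1}{6} + \frac{85}{2}\right) = 56 + \frac{128}{3} = \frac{296}{3}$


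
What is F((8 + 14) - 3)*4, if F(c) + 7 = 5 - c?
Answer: -84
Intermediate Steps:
F(c) = -2 - c (F(c) = -7 + (5 - c) = -2 - c)
F((8 + 14) - 3)*4 = (-2 - ((8 + 14) - 3))*4 = (-2 - (22 - 3))*4 = (-2 - 1*19)*4 = (-2 - 19)*4 = -21*4 = -84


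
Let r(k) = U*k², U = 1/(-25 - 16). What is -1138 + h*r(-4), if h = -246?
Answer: -1042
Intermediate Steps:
U = -1/41 (U = 1/(-41) = -1/41 ≈ -0.024390)
r(k) = -k²/41
-1138 + h*r(-4) = -1138 - (-6)*(-4)² = -1138 - (-6)*16 = -1138 - 246*(-16/41) = -1138 + 96 = -1042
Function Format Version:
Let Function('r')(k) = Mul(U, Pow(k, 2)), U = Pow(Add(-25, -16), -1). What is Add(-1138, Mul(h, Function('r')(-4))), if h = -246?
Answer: -1042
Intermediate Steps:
U = Rational(-1, 41) (U = Pow(-41, -1) = Rational(-1, 41) ≈ -0.024390)
Function('r')(k) = Mul(Rational(-1, 41), Pow(k, 2))
Add(-1138, Mul(h, Function('r')(-4))) = Add(-1138, Mul(-246, Mul(Rational(-1, 41), Pow(-4, 2)))) = Add(-1138, Mul(-246, Mul(Rational(-1, 41), 16))) = Add(-1138, Mul(-246, Rational(-16, 41))) = Add(-1138, 96) = -1042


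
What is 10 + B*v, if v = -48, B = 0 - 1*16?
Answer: 778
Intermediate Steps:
B = -16 (B = 0 - 16 = -16)
10 + B*v = 10 - 16*(-48) = 10 + 768 = 778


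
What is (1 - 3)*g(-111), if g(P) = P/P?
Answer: -2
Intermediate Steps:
g(P) = 1
(1 - 3)*g(-111) = (1 - 3)*1 = -2*1 = -2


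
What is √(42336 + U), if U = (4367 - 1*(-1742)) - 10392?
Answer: √38053 ≈ 195.07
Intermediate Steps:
U = -4283 (U = (4367 + 1742) - 10392 = 6109 - 10392 = -4283)
√(42336 + U) = √(42336 - 4283) = √38053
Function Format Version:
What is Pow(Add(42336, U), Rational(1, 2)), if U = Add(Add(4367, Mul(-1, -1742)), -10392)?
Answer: Pow(38053, Rational(1, 2)) ≈ 195.07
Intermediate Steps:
U = -4283 (U = Add(Add(4367, 1742), -10392) = Add(6109, -10392) = -4283)
Pow(Add(42336, U), Rational(1, 2)) = Pow(Add(42336, -4283), Rational(1, 2)) = Pow(38053, Rational(1, 2))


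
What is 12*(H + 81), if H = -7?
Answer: 888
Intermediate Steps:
12*(H + 81) = 12*(-7 + 81) = 12*74 = 888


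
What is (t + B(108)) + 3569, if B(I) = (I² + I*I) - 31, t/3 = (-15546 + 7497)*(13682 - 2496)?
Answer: -270081476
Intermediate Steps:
t = -270108342 (t = 3*((-15546 + 7497)*(13682 - 2496)) = 3*(-8049*11186) = 3*(-90036114) = -270108342)
B(I) = -31 + 2*I² (B(I) = (I² + I²) - 31 = 2*I² - 31 = -31 + 2*I²)
(t + B(108)) + 3569 = (-270108342 + (-31 + 2*108²)) + 3569 = (-270108342 + (-31 + 2*11664)) + 3569 = (-270108342 + (-31 + 23328)) + 3569 = (-270108342 + 23297) + 3569 = -270085045 + 3569 = -270081476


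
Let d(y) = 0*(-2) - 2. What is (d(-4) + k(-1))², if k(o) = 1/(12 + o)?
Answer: 441/121 ≈ 3.6446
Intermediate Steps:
d(y) = -2 (d(y) = 0 - 2 = -2)
(d(-4) + k(-1))² = (-2 + 1/(12 - 1))² = (-2 + 1/11)² = (-21/11)² = 441/121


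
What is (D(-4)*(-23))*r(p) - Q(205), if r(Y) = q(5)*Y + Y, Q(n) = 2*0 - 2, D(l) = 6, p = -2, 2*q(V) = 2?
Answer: 554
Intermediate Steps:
q(V) = 1 (q(V) = (½)*2 = 1)
Q(n) = -2 (Q(n) = 0 - 2 = -2)
r(Y) = 2*Y (r(Y) = 1*Y + Y = Y + Y = 2*Y)
(D(-4)*(-23))*r(p) - Q(205) = (6*(-23))*(2*(-2)) - 1*(-2) = -138*(-4) + 2 = 552 + 2 = 554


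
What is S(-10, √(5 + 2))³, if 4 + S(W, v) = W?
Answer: -2744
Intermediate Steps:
S(W, v) = -4 + W
S(-10, √(5 + 2))³ = (-4 - 10)³ = (-14)³ = -2744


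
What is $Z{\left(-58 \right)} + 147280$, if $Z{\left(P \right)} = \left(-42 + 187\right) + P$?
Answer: $147367$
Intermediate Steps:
$Z{\left(P \right)} = 145 + P$
$Z{\left(-58 \right)} + 147280 = \left(145 - 58\right) + 147280 = 87 + 147280 = 147367$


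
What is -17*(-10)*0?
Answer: 0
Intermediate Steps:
-17*(-10)*0 = 170*0 = 0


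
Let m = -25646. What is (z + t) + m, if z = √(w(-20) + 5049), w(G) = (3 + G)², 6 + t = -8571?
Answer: -34223 + √5338 ≈ -34150.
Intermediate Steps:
t = -8577 (t = -6 - 8571 = -8577)
z = √5338 (z = √((3 - 20)² + 5049) = √((-17)² + 5049) = √(289 + 5049) = √5338 ≈ 73.062)
(z + t) + m = (√5338 - 8577) - 25646 = (-8577 + √5338) - 25646 = -34223 + √5338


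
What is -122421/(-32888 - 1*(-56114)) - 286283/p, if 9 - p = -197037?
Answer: -2564314777/381382533 ≈ -6.7237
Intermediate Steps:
p = 197046 (p = 9 - 1*(-197037) = 9 + 197037 = 197046)
-122421/(-32888 - 1*(-56114)) - 286283/p = -122421/(-32888 - 1*(-56114)) - 286283/197046 = -122421/(-32888 + 56114) - 286283*1/197046 = -122421/23226 - 286283/197046 = -122421*1/23226 - 286283/197046 = -40807/7742 - 286283/197046 = -2564314777/381382533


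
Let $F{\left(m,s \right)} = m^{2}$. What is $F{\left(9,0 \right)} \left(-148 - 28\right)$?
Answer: $-14256$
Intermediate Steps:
$F{\left(9,0 \right)} \left(-148 - 28\right) = 9^{2} \left(-148 - 28\right) = 81 \left(-176\right) = -14256$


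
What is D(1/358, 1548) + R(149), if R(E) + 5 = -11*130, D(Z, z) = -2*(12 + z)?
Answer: -4555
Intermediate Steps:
D(Z, z) = -24 - 2*z
R(E) = -1435 (R(E) = -5 - 11*130 = -5 - 1430 = -1435)
D(1/358, 1548) + R(149) = (-24 - 2*1548) - 1435 = (-24 - 3096) - 1435 = -3120 - 1435 = -4555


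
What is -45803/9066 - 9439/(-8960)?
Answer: -162410453/40615680 ≈ -3.9987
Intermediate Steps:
-45803/9066 - 9439/(-8960) = -45803*1/9066 - 9439*(-1/8960) = -45803/9066 + 9439/8960 = -162410453/40615680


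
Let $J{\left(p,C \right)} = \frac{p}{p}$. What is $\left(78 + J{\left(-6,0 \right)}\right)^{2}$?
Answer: $6241$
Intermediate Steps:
$J{\left(p,C \right)} = 1$
$\left(78 + J{\left(-6,0 \right)}\right)^{2} = \left(78 + 1\right)^{2} = 79^{2} = 6241$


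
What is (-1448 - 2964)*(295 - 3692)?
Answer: 14987564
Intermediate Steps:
(-1448 - 2964)*(295 - 3692) = -4412*(-3397) = 14987564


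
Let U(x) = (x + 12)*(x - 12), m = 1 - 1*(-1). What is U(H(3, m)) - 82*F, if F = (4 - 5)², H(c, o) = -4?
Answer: -210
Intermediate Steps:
m = 2 (m = 1 + 1 = 2)
F = 1 (F = (-1)² = 1)
U(x) = (-12 + x)*(12 + x) (U(x) = (12 + x)*(-12 + x) = (-12 + x)*(12 + x))
U(H(3, m)) - 82*F = (-144 + (-4)²) - 82*1 = (-144 + 16) - 82 = -128 - 82 = -210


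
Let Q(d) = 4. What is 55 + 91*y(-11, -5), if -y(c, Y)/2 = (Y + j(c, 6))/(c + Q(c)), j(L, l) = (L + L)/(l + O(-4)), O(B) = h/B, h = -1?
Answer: -4163/25 ≈ -166.52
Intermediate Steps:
O(B) = -1/B
j(L, l) = 2*L/(1/4 + l) (j(L, l) = (L + L)/(l - 1/(-4)) = (2*L)/(l - 1*(-1/4)) = (2*L)/(l + 1/4) = (2*L)/(1/4 + l) = 2*L/(1/4 + l))
y(c, Y) = -2*(Y + 8*c/25)/(4 + c) (y(c, Y) = -2*(Y + 8*c/(1 + 4*6))/(c + 4) = -2*(Y + 8*c/(1 + 24))/(4 + c) = -2*(Y + 8*c/25)/(4 + c))
55 + 91*y(-11, -5) = 55 + 91*(2*(-25*(-5) - 8*(-11))/(25*(4 - 11))) = 55 + 91*((2/25)*(125 + 88)/(-7)) = 55 + 91*((2/25)*(-1/7)*213) = 55 + 91*(-426/175) = 55 - 5538/25 = -4163/25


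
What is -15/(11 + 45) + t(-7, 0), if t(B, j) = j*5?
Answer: -15/56 ≈ -0.26786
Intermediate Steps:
t(B, j) = 5*j
-15/(11 + 45) + t(-7, 0) = -15/(11 + 45) + 5*0 = -15/56 + 0 = -15/56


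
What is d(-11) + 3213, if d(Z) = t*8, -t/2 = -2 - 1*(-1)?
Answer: 3229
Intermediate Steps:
t = 2 (t = -2*(-2 - 1*(-1)) = -2*(-2 + 1) = -2*(-1) = 2)
d(Z) = 16 (d(Z) = 2*8 = 16)
d(-11) + 3213 = 16 + 3213 = 3229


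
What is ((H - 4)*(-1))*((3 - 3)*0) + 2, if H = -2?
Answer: 2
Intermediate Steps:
((H - 4)*(-1))*((3 - 3)*0) + 2 = ((-2 - 4)*(-1))*((3 - 3)*0) + 2 = (-6*(-1))*(0*0) + 2 = 6*0 + 2 = 0 + 2 = 2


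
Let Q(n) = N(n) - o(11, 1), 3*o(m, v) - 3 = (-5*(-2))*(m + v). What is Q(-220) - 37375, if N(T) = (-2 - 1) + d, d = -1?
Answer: -37420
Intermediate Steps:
N(T) = -4 (N(T) = (-2 - 1) - 1 = -3 - 1 = -4)
o(m, v) = 1 + 10*m/3 + 10*v/3 (o(m, v) = 1 + ((-5*(-2))*(m + v))/3 = 1 + (10*(m + v))/3 = 1 + (10*m + 10*v)/3 = 1 + (10*m/3 + 10*v/3) = 1 + 10*m/3 + 10*v/3)
Q(n) = -45 (Q(n) = -4 - (1 + (10/3)*11 + (10/3)*1) = -4 - (1 + 110/3 + 10/3) = -4 - 1*41 = -4 - 41 = -45)
Q(-220) - 37375 = -45 - 37375 = -37420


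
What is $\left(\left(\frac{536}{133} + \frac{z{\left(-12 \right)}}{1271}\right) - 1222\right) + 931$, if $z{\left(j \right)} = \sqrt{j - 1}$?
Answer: $- \frac{38167}{133} + \frac{i \sqrt{13}}{1271} \approx -286.97 + 0.0028368 i$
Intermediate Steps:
$z{\left(j \right)} = \sqrt{-1 + j}$
$\left(\left(\frac{536}{133} + \frac{z{\left(-12 \right)}}{1271}\right) - 1222\right) + 931 = \left(\left(\frac{536}{133} + \frac{\sqrt{-1 - 12}}{1271}\right) - 1222\right) + 931 = \left(\left(536 \cdot \frac{1}{133} + \sqrt{-13} \cdot \frac{1}{1271}\right) - 1222\right) + 931 = \left(\left(\frac{536}{133} + i \sqrt{13} \cdot \frac{1}{1271}\right) - 1222\right) + 931 = \left(\left(\frac{536}{133} + \frac{i \sqrt{13}}{1271}\right) - 1222\right) + 931 = \left(- \frac{161990}{133} + \frac{i \sqrt{13}}{1271}\right) + 931 = - \frac{38167}{133} + \frac{i \sqrt{13}}{1271}$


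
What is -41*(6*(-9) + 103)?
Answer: -2009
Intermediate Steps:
-41*(6*(-9) + 103) = -41*(-54 + 103) = -41*49 = -2009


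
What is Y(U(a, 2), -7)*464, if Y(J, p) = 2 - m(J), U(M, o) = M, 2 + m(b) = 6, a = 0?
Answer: -928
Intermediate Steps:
m(b) = 4 (m(b) = -2 + 6 = 4)
Y(J, p) = -2 (Y(J, p) = 2 - 1*4 = 2 - 4 = -2)
Y(U(a, 2), -7)*464 = -2*464 = -928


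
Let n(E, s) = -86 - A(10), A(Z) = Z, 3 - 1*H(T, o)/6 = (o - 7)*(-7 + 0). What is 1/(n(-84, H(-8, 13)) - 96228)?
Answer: -1/96324 ≈ -1.0382e-5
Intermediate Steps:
H(T, o) = -276 + 42*o (H(T, o) = 18 - 6*(o - 7)*(-7 + 0) = 18 - 6*(-7 + o)*(-7) = 18 - 6*(49 - 7*o) = 18 + (-294 + 42*o) = -276 + 42*o)
n(E, s) = -96 (n(E, s) = -86 - 1*10 = -86 - 10 = -96)
1/(n(-84, H(-8, 13)) - 96228) = 1/(-96 - 96228) = 1/(-96324) = -1/96324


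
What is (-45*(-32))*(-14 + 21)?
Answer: 10080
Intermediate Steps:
(-45*(-32))*(-14 + 21) = 1440*7 = 10080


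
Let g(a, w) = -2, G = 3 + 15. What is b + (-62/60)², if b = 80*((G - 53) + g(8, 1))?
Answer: -2663039/900 ≈ -2958.9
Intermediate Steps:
G = 18
b = -2960 (b = 80*((18 - 53) - 2) = 80*(-35 - 2) = 80*(-37) = -2960)
b + (-62/60)² = -2960 + (-62/60)² = -2960 + (-62*1/60)² = -2960 + (-31/30)² = -2960 + 961/900 = -2663039/900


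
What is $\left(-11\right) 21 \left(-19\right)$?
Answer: $4389$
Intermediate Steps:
$\left(-11\right) 21 \left(-19\right) = \left(-231\right) \left(-19\right) = 4389$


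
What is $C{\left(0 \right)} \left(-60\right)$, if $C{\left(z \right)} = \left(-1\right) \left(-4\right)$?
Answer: $-240$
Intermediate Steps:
$C{\left(z \right)} = 4$
$C{\left(0 \right)} \left(-60\right) = 4 \left(-60\right) = -240$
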